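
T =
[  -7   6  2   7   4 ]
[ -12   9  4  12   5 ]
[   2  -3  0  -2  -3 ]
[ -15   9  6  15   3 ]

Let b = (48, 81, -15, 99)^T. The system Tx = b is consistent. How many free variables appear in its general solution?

Row reduce the augmented matrix [T | b].
R2 ← R2 − (12/7)·R1: [0, -9/7, 4/7, 0, -13/7, -9/7]
R3 ← R3 + (2/7)·R1: [0, -9/7, 4/7, 0, -13/7, -9/7]
R4 ← R4 − (15/7)·R1: [0, -27/7, 12/7, 0, -39/7, -27/7]
R3 ← R3 − R2: [0, 0, 0, 0, 0, 0]
R4 ← R4 − (3)·R2: [0, 0, 0, 0, 0, 0]
The echelon form has 2 nonzero rows, and every pivot lies in the first 5 columns, so rank(T) = rank([T|b]) = 2.
The system is consistent.
Free variables = (unknowns) − (rank) = 5 − 2 = 3.

3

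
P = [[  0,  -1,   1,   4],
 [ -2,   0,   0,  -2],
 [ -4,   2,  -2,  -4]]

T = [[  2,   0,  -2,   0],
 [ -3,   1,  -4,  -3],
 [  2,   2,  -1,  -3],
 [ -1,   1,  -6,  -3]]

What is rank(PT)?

First compute PT:
[[  1,   5, -21, -12],
 [ -2,  -2,  16,   6],
 [-14,  -6,  26,  12]]
Now row reduce the product.
R2 ← R2 + (2)·R1: [0, 8, -26, -18]
R3 ← R3 + (14)·R1: [0, 64, -268, -156]
R3 ← R3 − (8)·R2: [0, 0, -60, -12]
3 nonzero rows, so rank(PT) = 3.

3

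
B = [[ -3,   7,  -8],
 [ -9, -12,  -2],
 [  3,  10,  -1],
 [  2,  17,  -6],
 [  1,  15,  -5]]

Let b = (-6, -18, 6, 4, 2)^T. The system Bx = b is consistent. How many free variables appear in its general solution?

Row reduce the augmented matrix [B | b].
R2 ← R2 − (3)·R1: [0, -33, 22, 0]
R3 ← R3 + R1: [0, 17, -9, 0]
R4 ← R4 + (2/3)·R1: [0, 65/3, -34/3, 0]
R5 ← R5 + (1/3)·R1: [0, 52/3, -23/3, 0]
R3 ← R3 + (17/33)·R2: [0, 0, 7/3, 0]
R4 ← R4 + (65/99)·R2: [0, 0, 28/9, 0]
R5 ← R5 + (52/99)·R2: [0, 0, 35/9, 0]
R4 ← R4 − (4/3)·R3: [0, 0, 0, 0]
R5 ← R5 − (5/3)·R3: [0, 0, 0, 0]
The echelon form has 3 nonzero rows, and every pivot lies in the first 3 columns, so rank(B) = rank([B|b]) = 3.
The system is consistent.
Free variables = (unknowns) − (rank) = 3 − 3 = 0.

0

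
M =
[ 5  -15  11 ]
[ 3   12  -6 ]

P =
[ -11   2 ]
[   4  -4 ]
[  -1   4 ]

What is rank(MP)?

2

First compute MP:
[[-126, 114],
 [ 21, -66]]
Now row reduce the product.
R2 ← R2 + (1/6)·R1: [0, -47]
2 nonzero rows, so rank(MP) = 2.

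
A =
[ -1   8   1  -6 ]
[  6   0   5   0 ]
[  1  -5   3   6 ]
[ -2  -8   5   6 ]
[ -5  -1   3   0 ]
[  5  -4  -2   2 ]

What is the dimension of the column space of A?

Row reduce to echelon form.
R2 ← R2 + (6)·R1: [0, 48, 11, -36]
R3 ← R3 + R1: [0, 3, 4, 0]
R4 ← R4 − (2)·R1: [0, -24, 3, 18]
R5 ← R5 − (5)·R1: [0, -41, -2, 30]
R6 ← R6 + (5)·R1: [0, 36, 3, -28]
R3 ← R3 − (1/16)·R2: [0, 0, 53/16, 9/4]
R4 ← R4 + (1/2)·R2: [0, 0, 17/2, 0]
R5 ← R5 + (41/48)·R2: [0, 0, 355/48, -3/4]
R6 ← R6 − (3/4)·R2: [0, 0, -21/4, -1]
R4 ← R4 − (136/53)·R3: [0, 0, 0, -306/53]
R5 ← R5 − (355/159)·R3: [0, 0, 0, -306/53]
R6 ← R6 + (84/53)·R3: [0, 0, 0, 136/53]
R5 ← R5 − R4: [0, 0, 0, 0]
R6 ← R6 + (4/9)·R4: [0, 0, 0, 0]
Echelon form has 4 nonzero rows, so rank(A) = 4.
The column space has dimension equal to the rank: 4.

4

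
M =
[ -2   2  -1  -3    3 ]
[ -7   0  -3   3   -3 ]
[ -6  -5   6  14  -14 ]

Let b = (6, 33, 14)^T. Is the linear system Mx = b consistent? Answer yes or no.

Row reduce the augmented matrix [M | b].
R2 ← R2 − (7/2)·R1: [0, -7, 1/2, 27/2, -27/2, 12]
R3 ← R3 − (3)·R1: [0, -11, 9, 23, -23, -4]
R3 ← R3 − (11/7)·R2: [0, 0, 115/14, 25/14, -25/14, -160/7]
The echelon form has 3 nonzero rows, and every pivot lies in the first 5 columns, so rank(M) = rank([M|b]) = 3.
The system is consistent.

yes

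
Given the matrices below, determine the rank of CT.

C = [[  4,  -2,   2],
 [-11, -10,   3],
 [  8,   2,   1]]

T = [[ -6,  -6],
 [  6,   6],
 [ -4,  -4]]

First compute CT:
[[-44, -44],
 [ -6,  -6],
 [-40, -40]]
Now row reduce the product.
R2 ← R2 − (3/22)·R1: [0, 0]
R3 ← R3 − (10/11)·R1: [0, 0]
1 nonzero row, so rank(CT) = 1.

1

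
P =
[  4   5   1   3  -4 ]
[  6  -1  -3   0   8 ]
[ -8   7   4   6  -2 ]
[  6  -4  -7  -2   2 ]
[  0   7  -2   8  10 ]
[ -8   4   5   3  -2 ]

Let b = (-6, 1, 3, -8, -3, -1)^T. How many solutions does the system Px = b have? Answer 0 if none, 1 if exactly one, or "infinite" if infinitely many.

Row reduce the augmented matrix [P | b].
R2 ← R2 − (3/2)·R1: [0, -17/2, -9/2, -9/2, 14, 10]
R3 ← R3 + (2)·R1: [0, 17, 6, 12, -10, -9]
R4 ← R4 − (3/2)·R1: [0, -23/2, -17/2, -13/2, 8, 1]
R6 ← R6 + (2)·R1: [0, 14, 7, 9, -10, -13]
R3 ← R3 + (2)·R2: [0, 0, -3, 3, 18, 11]
R4 ← R4 − (23/17)·R2: [0, 0, -41/17, -7/17, -186/17, -213/17]
R5 ← R5 + (14/17)·R2: [0, 0, -97/17, 73/17, 366/17, 89/17]
R6 ← R6 + (28/17)·R2: [0, 0, -7/17, 27/17, 222/17, 59/17]
R4 ← R4 − (41/51)·R3: [0, 0, 0, -48/17, -432/17, -1090/51]
R5 ← R5 − (97/51)·R3: [0, 0, 0, -24/17, -216/17, -800/51]
R6 ← R6 − (7/51)·R3: [0, 0, 0, 20/17, 180/17, 100/51]
R5 ← R5 − (1/2)·R4: [0, 0, 0, 0, 0, -5]
R6 ← R6 + (5/12)·R4: [0, 0, 0, 0, 0, -125/18]
R6 ← R6 − (25/18)·R5: [0, 0, 0, 0, 0, 0]
The echelon form has 5 nonzero rows; the last pivot sits in the augmented column, so rank(P) = 4 but rank([P|b]) = 5.
Since the ranks differ, the system is inconsistent.
It has no solutions.

0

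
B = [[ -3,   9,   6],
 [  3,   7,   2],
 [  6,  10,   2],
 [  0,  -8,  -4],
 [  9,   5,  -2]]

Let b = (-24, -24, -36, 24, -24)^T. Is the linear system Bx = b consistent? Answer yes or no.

Row reduce the augmented matrix [B | b].
R2 ← R2 + R1: [0, 16, 8, -48]
R3 ← R3 + (2)·R1: [0, 28, 14, -84]
R5 ← R5 + (3)·R1: [0, 32, 16, -96]
R3 ← R3 − (7/4)·R2: [0, 0, 0, 0]
R4 ← R4 + (1/2)·R2: [0, 0, 0, 0]
R5 ← R5 − (2)·R2: [0, 0, 0, 0]
The echelon form has 2 nonzero rows, and every pivot lies in the first 3 columns, so rank(B) = rank([B|b]) = 2.
The system is consistent.

yes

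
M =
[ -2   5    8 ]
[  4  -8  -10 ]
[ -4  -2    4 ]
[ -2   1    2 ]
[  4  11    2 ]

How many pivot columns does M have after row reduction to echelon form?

3

Row reduce to echelon form.
R2 ← R2 + (2)·R1: [0, 2, 6]
R3 ← R3 − (2)·R1: [0, -12, -12]
R4 ← R4 − R1: [0, -4, -6]
R5 ← R5 + (2)·R1: [0, 21, 18]
R3 ← R3 + (6)·R2: [0, 0, 24]
R4 ← R4 + (2)·R2: [0, 0, 6]
R5 ← R5 − (21/2)·R2: [0, 0, -45]
R4 ← R4 − (1/4)·R3: [0, 0, 0]
R5 ← R5 + (15/8)·R3: [0, 0, 0]
Echelon form has 3 nonzero rows, so rank(M) = 3.
Each nonzero row contributes one pivot column: 3 pivot columns.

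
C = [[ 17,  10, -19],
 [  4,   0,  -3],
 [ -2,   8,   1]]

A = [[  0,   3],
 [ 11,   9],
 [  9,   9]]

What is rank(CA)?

First compute CA:
[[-61, -30],
 [-27, -15],
 [ 97,  75]]
Now row reduce the product.
R2 ← R2 − (27/61)·R1: [0, -105/61]
R3 ← R3 + (97/61)·R1: [0, 1665/61]
R3 ← R3 + (111/7)·R2: [0, 0]
2 nonzero rows, so rank(CA) = 2.

2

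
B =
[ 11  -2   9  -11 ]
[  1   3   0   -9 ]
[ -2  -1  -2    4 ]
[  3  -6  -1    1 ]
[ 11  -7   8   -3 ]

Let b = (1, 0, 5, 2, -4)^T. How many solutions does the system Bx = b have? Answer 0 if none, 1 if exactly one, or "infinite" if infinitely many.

0

Row reduce the augmented matrix [B | b].
R2 ← R2 − (1/11)·R1: [0, 35/11, -9/11, -8, -1/11]
R3 ← R3 + (2/11)·R1: [0, -15/11, -4/11, 2, 57/11]
R4 ← R4 − (3/11)·R1: [0, -60/11, -38/11, 4, 19/11]
R5 ← R5 − R1: [0, -5, -1, 8, -5]
R3 ← R3 + (3/7)·R2: [0, 0, -5/7, -10/7, 36/7]
R4 ← R4 + (12/7)·R2: [0, 0, -34/7, -68/7, 11/7]
R5 ← R5 + (11/7)·R2: [0, 0, -16/7, -32/7, -36/7]
R4 ← R4 − (34/5)·R3: [0, 0, 0, 0, -167/5]
R5 ← R5 − (16/5)·R3: [0, 0, 0, 0, -108/5]
R5 ← R5 − (108/167)·R4: [0, 0, 0, 0, 0]
The echelon form has 4 nonzero rows; the last pivot sits in the augmented column, so rank(B) = 3 but rank([B|b]) = 4.
Since the ranks differ, the system is inconsistent.
It has no solutions.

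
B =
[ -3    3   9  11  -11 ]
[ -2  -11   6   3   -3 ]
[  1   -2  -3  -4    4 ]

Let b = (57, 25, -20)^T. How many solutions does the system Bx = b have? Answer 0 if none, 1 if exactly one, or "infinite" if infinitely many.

infinite

Row reduce the augmented matrix [B | b].
R2 ← R2 − (2/3)·R1: [0, -13, 0, -13/3, 13/3, -13]
R3 ← R3 + (1/3)·R1: [0, -1, 0, -1/3, 1/3, -1]
R3 ← R3 − (1/13)·R2: [0, 0, 0, 0, 0, 0]
The echelon form has 2 nonzero rows, and every pivot lies in the first 5 columns, so rank(B) = rank([B|b]) = 2.
The system is consistent.
rank = 2 < 5 unknowns, so there are infinitely many solutions.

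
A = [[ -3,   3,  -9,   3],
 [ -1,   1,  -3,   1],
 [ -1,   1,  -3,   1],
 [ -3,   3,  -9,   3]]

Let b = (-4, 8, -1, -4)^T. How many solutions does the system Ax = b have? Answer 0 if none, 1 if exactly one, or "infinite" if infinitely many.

0

Row reduce the augmented matrix [A | b].
R2 ← R2 − (1/3)·R1: [0, 0, 0, 0, 28/3]
R3 ← R3 − (1/3)·R1: [0, 0, 0, 0, 1/3]
R4 ← R4 − R1: [0, 0, 0, 0, 0]
R3 ← R3 − (1/28)·R2: [0, 0, 0, 0, 0]
The echelon form has 2 nonzero rows; the last pivot sits in the augmented column, so rank(A) = 1 but rank([A|b]) = 2.
Since the ranks differ, the system is inconsistent.
It has no solutions.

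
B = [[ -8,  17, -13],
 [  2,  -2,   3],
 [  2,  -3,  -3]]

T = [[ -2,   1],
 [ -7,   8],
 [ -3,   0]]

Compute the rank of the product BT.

First compute BT:
[[-64, 128],
 [  1, -14],
 [ 26, -22]]
Now row reduce the product.
R2 ← R2 + (1/64)·R1: [0, -12]
R3 ← R3 + (13/32)·R1: [0, 30]
R3 ← R3 + (5/2)·R2: [0, 0]
2 nonzero rows, so rank(BT) = 2.

2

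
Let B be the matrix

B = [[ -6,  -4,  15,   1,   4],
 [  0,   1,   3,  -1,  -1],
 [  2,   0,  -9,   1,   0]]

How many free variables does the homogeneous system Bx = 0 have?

3

Row reduce to echelon form.
R3 ← R3 + (1/3)·R1: [0, -4/3, -4, 4/3, 4/3]
R3 ← R3 + (4/3)·R2: [0, 0, 0, 0, 0]
2 nonzero rows, so rank(B) = 2.
B has 5 columns; by rank–nullity, nullity = 5 − 2 = 3.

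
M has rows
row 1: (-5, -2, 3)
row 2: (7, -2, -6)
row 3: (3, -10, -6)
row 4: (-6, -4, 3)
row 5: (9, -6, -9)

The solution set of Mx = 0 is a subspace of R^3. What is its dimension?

1

Row reduce to echelon form.
R2 ← R2 + (7/5)·R1: [0, -24/5, -9/5]
R3 ← R3 + (3/5)·R1: [0, -56/5, -21/5]
R4 ← R4 − (6/5)·R1: [0, -8/5, -3/5]
R5 ← R5 + (9/5)·R1: [0, -48/5, -18/5]
R3 ← R3 − (7/3)·R2: [0, 0, 0]
R4 ← R4 − (1/3)·R2: [0, 0, 0]
R5 ← R5 − (2)·R2: [0, 0, 0]
2 nonzero rows, so rank(M) = 2.
M has 3 columns; by rank–nullity, nullity = 3 − 2 = 1.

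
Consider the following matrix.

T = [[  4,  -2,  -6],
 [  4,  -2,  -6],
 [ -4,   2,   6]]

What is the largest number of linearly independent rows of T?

Row reduce to echelon form.
R2 ← R2 − R1: [0, 0, 0]
R3 ← R3 + R1: [0, 0, 0]
Echelon form has 1 nonzero row, so rank(T) = 1.
The rank gives the maximum number of linearly independent rows: 1.

1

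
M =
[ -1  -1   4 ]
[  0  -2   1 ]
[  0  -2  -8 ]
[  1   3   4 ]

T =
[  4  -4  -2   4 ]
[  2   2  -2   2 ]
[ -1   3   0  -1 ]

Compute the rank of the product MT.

2

First compute MT:
[[-10,  14,   4, -10],
 [ -5,  -1,   4,  -5],
 [  4, -28,   4,   4],
 [  6,  14,  -8,   6]]
Now row reduce the product.
R2 ← R2 − (1/2)·R1: [0, -8, 2, 0]
R3 ← R3 + (2/5)·R1: [0, -112/5, 28/5, 0]
R4 ← R4 + (3/5)·R1: [0, 112/5, -28/5, 0]
R3 ← R3 − (14/5)·R2: [0, 0, 0, 0]
R4 ← R4 + (14/5)·R2: [0, 0, 0, 0]
2 nonzero rows, so rank(MT) = 2.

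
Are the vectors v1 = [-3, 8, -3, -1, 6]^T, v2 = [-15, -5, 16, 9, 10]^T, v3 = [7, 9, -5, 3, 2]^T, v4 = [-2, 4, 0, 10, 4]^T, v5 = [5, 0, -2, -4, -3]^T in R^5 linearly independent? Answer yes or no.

yes

Form the matrix with these vectors as rows and row reduce.
R2 ← R2 − (5)·R1: [0, -45, 31, 14, -20]
R3 ← R3 + (7/3)·R1: [0, 83/3, -12, 2/3, 16]
R4 ← R4 − (2/3)·R1: [0, -4/3, 2, 32/3, 0]
R5 ← R5 + (5/3)·R1: [0, 40/3, -7, -17/3, 7]
R3 ← R3 + (83/135)·R2: [0, 0, 953/135, 1252/135, 100/27]
R4 ← R4 − (4/135)·R2: [0, 0, 146/135, 1384/135, 16/27]
R5 ← R5 + (8/27)·R2: [0, 0, 59/27, -41/27, 29/27]
R4 ← R4 − (146/953)·R3: [0, 0, 0, 8416/953, 24/953]
R5 ← R5 − (295/953)·R3: [0, 0, 0, -4183/953, -69/953]
R5 ← R5 + (4183/8416)·R4: [0, 0, 0, 0, -63/1052]
5 nonzero rows, so the 5 vectors span a space of dimension 5.
Since 5 = 5, the vectors are linearly independent.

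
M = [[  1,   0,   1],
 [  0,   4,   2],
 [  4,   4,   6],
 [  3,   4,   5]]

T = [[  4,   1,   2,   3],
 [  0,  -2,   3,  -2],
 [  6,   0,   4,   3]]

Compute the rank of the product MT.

2

First compute MT:
[[ 10,   1,   6,   6],
 [ 12,  -8,  20,  -2],
 [ 52,  -4,  44,  22],
 [ 42,  -5,  38,  16]]
Now row reduce the product.
R2 ← R2 − (6/5)·R1: [0, -46/5, 64/5, -46/5]
R3 ← R3 − (26/5)·R1: [0, -46/5, 64/5, -46/5]
R4 ← R4 − (21/5)·R1: [0, -46/5, 64/5, -46/5]
R3 ← R3 − R2: [0, 0, 0, 0]
R4 ← R4 − R2: [0, 0, 0, 0]
2 nonzero rows, so rank(MT) = 2.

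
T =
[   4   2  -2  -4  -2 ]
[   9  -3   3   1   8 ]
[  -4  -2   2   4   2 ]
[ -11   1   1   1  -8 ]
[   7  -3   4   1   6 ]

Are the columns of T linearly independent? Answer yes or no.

Row reduce T to echelon form.
R2 ← R2 − (9/4)·R1: [0, -15/2, 15/2, 10, 25/2]
R3 ← R3 + R1: [0, 0, 0, 0, 0]
R4 ← R4 + (11/4)·R1: [0, 13/2, -9/2, -10, -27/2]
R5 ← R5 − (7/4)·R1: [0, -13/2, 15/2, 8, 19/2]
R4 ← R4 + (13/15)·R2: [0, 0, 2, -4/3, -8/3]
R5 ← R5 − (13/15)·R2: [0, 0, 1, -2/3, -4/3]
Swap R3 ↔ R4
R5 ← R5 − (1/2)·R3: [0, 0, 0, 0, 0]
3 pivots among 5 columns.
Only 3 < 5 pivot columns, so the columns are linearly dependent.

no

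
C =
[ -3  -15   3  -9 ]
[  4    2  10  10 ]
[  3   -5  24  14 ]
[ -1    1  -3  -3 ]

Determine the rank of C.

4

Row reduce to echelon form.
R2 ← R2 + (4/3)·R1: [0, -18, 14, -2]
R3 ← R3 + R1: [0, -20, 27, 5]
R4 ← R4 − (1/3)·R1: [0, 6, -4, 0]
R3 ← R3 − (10/9)·R2: [0, 0, 103/9, 65/9]
R4 ← R4 + (1/3)·R2: [0, 0, 2/3, -2/3]
R4 ← R4 − (6/103)·R3: [0, 0, 0, -112/103]
Echelon form has 4 nonzero rows, so rank(C) = 4.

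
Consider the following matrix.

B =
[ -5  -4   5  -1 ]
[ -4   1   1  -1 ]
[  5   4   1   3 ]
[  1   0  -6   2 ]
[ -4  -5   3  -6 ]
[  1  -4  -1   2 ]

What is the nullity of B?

0

Row reduce to echelon form.
R2 ← R2 − (4/5)·R1: [0, 21/5, -3, -1/5]
R3 ← R3 + R1: [0, 0, 6, 2]
R4 ← R4 + (1/5)·R1: [0, -4/5, -5, 9/5]
R5 ← R5 − (4/5)·R1: [0, -9/5, -1, -26/5]
R6 ← R6 + (1/5)·R1: [0, -24/5, 0, 9/5]
R4 ← R4 + (4/21)·R2: [0, 0, -39/7, 37/21]
R5 ← R5 + (3/7)·R2: [0, 0, -16/7, -37/7]
R6 ← R6 + (8/7)·R2: [0, 0, -24/7, 11/7]
R4 ← R4 + (13/14)·R3: [0, 0, 0, 76/21]
R5 ← R5 + (8/21)·R3: [0, 0, 0, -95/21]
R6 ← R6 + (4/7)·R3: [0, 0, 0, 19/7]
R5 ← R5 + (5/4)·R4: [0, 0, 0, 0]
R6 ← R6 − (3/4)·R4: [0, 0, 0, 0]
4 nonzero rows, so rank(B) = 4.
B has 4 columns; by rank–nullity, nullity = 4 − 4 = 0.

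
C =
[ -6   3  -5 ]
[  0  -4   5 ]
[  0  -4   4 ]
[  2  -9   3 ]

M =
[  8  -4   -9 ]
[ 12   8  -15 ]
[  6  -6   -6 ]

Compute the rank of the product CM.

First compute CM:
[[-42,  78,  39],
 [-18, -62,  30],
 [-24, -56,  36],
 [-74, -98,  99]]
Now row reduce the product.
R2 ← R2 − (3/7)·R1: [0, -668/7, 93/7]
R3 ← R3 − (4/7)·R1: [0, -704/7, 96/7]
R4 ← R4 − (37/21)·R1: [0, -1648/7, 212/7]
R3 ← R3 − (176/167)·R2: [0, 0, -48/167]
R4 ← R4 − (412/167)·R2: [0, 0, -416/167]
R4 ← R4 − (26/3)·R3: [0, 0, 0]
3 nonzero rows, so rank(CM) = 3.

3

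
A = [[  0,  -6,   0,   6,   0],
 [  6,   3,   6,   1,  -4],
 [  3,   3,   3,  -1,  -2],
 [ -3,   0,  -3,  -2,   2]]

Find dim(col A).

Row reduce to echelon form.
Swap R1 ↔ R2
R3 ← R3 − (1/2)·R1: [0, 3/2, 0, -3/2, 0]
R4 ← R4 + (1/2)·R1: [0, 3/2, 0, -3/2, 0]
R3 ← R3 + (1/4)·R2: [0, 0, 0, 0, 0]
R4 ← R4 + (1/4)·R2: [0, 0, 0, 0, 0]
Echelon form has 2 nonzero rows, so rank(A) = 2.
The column space has dimension equal to the rank: 2.

2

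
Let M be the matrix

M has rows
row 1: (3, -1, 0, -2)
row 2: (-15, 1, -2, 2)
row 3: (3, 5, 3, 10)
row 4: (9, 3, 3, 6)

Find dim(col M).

Row reduce to echelon form.
R2 ← R2 + (5)·R1: [0, -4, -2, -8]
R3 ← R3 − R1: [0, 6, 3, 12]
R4 ← R4 − (3)·R1: [0, 6, 3, 12]
R3 ← R3 + (3/2)·R2: [0, 0, 0, 0]
R4 ← R4 + (3/2)·R2: [0, 0, 0, 0]
Echelon form has 2 nonzero rows, so rank(M) = 2.
The column space has dimension equal to the rank: 2.

2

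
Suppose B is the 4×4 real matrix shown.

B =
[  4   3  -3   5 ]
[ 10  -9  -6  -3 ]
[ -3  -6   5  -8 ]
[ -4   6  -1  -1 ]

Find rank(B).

4

Row reduce to echelon form.
R2 ← R2 − (5/2)·R1: [0, -33/2, 3/2, -31/2]
R3 ← R3 + (3/4)·R1: [0, -15/4, 11/4, -17/4]
R4 ← R4 + R1: [0, 9, -4, 4]
R3 ← R3 − (5/22)·R2: [0, 0, 53/22, -8/11]
R4 ← R4 + (6/11)·R2: [0, 0, -35/11, -49/11]
R4 ← R4 + (70/53)·R3: [0, 0, 0, -287/53]
Echelon form has 4 nonzero rows, so rank(B) = 4.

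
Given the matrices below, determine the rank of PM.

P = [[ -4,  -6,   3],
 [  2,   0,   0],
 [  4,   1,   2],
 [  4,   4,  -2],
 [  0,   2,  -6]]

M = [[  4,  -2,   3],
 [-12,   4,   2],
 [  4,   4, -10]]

3

First compute PM:
[[ 68,  -4, -54],
 [  8,  -4,   6],
 [ 12,   4,  -6],
 [-40,   0,  40],
 [-48, -16,  64]]
Now row reduce the product.
R2 ← R2 − (2/17)·R1: [0, -60/17, 210/17]
R3 ← R3 − (3/17)·R1: [0, 80/17, 60/17]
R4 ← R4 + (10/17)·R1: [0, -40/17, 140/17]
R5 ← R5 + (12/17)·R1: [0, -320/17, 440/17]
R3 ← R3 + (4/3)·R2: [0, 0, 20]
R4 ← R4 − (2/3)·R2: [0, 0, 0]
R5 ← R5 − (16/3)·R2: [0, 0, -40]
R5 ← R5 + (2)·R3: [0, 0, 0]
3 nonzero rows, so rank(PM) = 3.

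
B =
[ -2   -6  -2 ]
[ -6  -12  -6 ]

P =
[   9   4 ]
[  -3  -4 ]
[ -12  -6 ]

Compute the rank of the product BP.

First compute BP:
[[ 24,  28],
 [ 54,  60]]
Now row reduce the product.
R2 ← R2 − (9/4)·R1: [0, -3]
2 nonzero rows, so rank(BP) = 2.

2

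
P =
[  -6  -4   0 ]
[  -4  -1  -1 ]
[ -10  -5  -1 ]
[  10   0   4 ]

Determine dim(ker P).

1

Row reduce to echelon form.
R2 ← R2 − (2/3)·R1: [0, 5/3, -1]
R3 ← R3 − (5/3)·R1: [0, 5/3, -1]
R4 ← R4 + (5/3)·R1: [0, -20/3, 4]
R3 ← R3 − R2: [0, 0, 0]
R4 ← R4 + (4)·R2: [0, 0, 0]
2 nonzero rows, so rank(P) = 2.
P has 3 columns; by rank–nullity, nullity = 3 − 2 = 1.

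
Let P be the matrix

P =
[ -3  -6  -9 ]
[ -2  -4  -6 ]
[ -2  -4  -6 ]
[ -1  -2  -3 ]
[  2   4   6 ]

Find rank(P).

1

Row reduce to echelon form.
R2 ← R2 − (2/3)·R1: [0, 0, 0]
R3 ← R3 − (2/3)·R1: [0, 0, 0]
R4 ← R4 − (1/3)·R1: [0, 0, 0]
R5 ← R5 + (2/3)·R1: [0, 0, 0]
Echelon form has 1 nonzero row, so rank(P) = 1.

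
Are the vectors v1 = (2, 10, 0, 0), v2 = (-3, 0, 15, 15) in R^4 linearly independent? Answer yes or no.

Form the matrix with these vectors as rows and row reduce.
R2 ← R2 + (3/2)·R1: [0, 15, 15, 15]
2 nonzero rows, so the 2 vectors span a space of dimension 2.
Since 2 = 2, the vectors are linearly independent.

yes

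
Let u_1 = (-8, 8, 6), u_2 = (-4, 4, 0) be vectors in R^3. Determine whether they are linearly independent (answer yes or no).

yes

Form the matrix with these vectors as rows and row reduce.
R2 ← R2 − (1/2)·R1: [0, 0, -3]
2 nonzero rows, so the 2 vectors span a space of dimension 2.
Since 2 = 2, the vectors are linearly independent.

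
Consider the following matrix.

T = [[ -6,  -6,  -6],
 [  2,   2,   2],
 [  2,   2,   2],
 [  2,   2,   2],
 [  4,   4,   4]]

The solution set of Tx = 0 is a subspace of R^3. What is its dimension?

Row reduce to echelon form.
R2 ← R2 + (1/3)·R1: [0, 0, 0]
R3 ← R3 + (1/3)·R1: [0, 0, 0]
R4 ← R4 + (1/3)·R1: [0, 0, 0]
R5 ← R5 + (2/3)·R1: [0, 0, 0]
1 nonzero row, so rank(T) = 1.
T has 3 columns; by rank–nullity, nullity = 3 − 1 = 2.

2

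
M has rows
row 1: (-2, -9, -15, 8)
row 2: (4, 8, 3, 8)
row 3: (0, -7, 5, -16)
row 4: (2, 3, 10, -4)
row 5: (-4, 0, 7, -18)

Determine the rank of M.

Row reduce to echelon form.
R2 ← R2 + (2)·R1: [0, -10, -27, 24]
R4 ← R4 + R1: [0, -6, -5, 4]
R5 ← R5 − (2)·R1: [0, 18, 37, -34]
R3 ← R3 − (7/10)·R2: [0, 0, 239/10, -164/5]
R4 ← R4 − (3/5)·R2: [0, 0, 56/5, -52/5]
R5 ← R5 + (9/5)·R2: [0, 0, -58/5, 46/5]
R4 ← R4 − (112/239)·R3: [0, 0, 0, 1188/239]
R5 ← R5 + (116/239)·R3: [0, 0, 0, -1606/239]
R5 ← R5 + (73/54)·R4: [0, 0, 0, 0]
Echelon form has 4 nonzero rows, so rank(M) = 4.

4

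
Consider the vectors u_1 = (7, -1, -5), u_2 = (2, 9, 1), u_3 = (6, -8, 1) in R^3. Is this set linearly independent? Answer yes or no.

Form the matrix with these vectors as rows and row reduce.
R2 ← R2 − (2/7)·R1: [0, 65/7, 17/7]
R3 ← R3 − (6/7)·R1: [0, -50/7, 37/7]
R3 ← R3 + (10/13)·R2: [0, 0, 93/13]
3 nonzero rows, so the 3 vectors span a space of dimension 3.
Since 3 = 3, the vectors are linearly independent.

yes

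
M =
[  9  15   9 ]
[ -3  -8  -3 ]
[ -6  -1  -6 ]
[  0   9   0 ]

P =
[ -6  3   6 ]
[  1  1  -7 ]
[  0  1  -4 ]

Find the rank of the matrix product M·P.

First compute MP:
[[-39,  51, -87],
 [ 10, -20,  50],
 [ 35, -25,  -5],
 [  9,   9, -63]]
Now row reduce the product.
R2 ← R2 + (10/39)·R1: [0, -90/13, 360/13]
R3 ← R3 + (35/39)·R1: [0, 270/13, -1080/13]
R4 ← R4 + (3/13)·R1: [0, 270/13, -1080/13]
R3 ← R3 + (3)·R2: [0, 0, 0]
R4 ← R4 + (3)·R2: [0, 0, 0]
2 nonzero rows, so rank(MP) = 2.

2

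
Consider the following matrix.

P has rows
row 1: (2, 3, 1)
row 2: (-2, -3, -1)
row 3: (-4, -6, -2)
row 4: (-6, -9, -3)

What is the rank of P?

Row reduce to echelon form.
R2 ← R2 + R1: [0, 0, 0]
R3 ← R3 + (2)·R1: [0, 0, 0]
R4 ← R4 + (3)·R1: [0, 0, 0]
Echelon form has 1 nonzero row, so rank(P) = 1.

1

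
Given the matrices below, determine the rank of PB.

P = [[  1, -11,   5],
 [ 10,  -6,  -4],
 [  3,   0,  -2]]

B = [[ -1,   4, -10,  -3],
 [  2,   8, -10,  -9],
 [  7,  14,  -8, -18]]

3

First compute PB:
[[ 12, -14,  60,   6],
 [-50, -64,  -8,  96],
 [-17, -16, -14,  27]]
Now row reduce the product.
R2 ← R2 + (25/6)·R1: [0, -367/3, 242, 121]
R3 ← R3 + (17/12)·R1: [0, -215/6, 71, 71/2]
R3 ← R3 − (215/734)·R2: [0, 0, 42/367, 21/367]
3 nonzero rows, so rank(PB) = 3.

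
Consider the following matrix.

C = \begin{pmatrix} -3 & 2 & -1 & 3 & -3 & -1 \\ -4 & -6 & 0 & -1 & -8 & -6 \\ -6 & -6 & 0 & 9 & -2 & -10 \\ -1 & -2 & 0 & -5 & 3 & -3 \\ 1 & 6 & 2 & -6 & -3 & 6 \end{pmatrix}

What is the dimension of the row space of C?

Row reduce to echelon form.
R2 ← R2 − (4/3)·R1: [0, -26/3, 4/3, -5, -4, -14/3]
R3 ← R3 − (2)·R1: [0, -10, 2, 3, 4, -8]
R4 ← R4 − (1/3)·R1: [0, -8/3, 1/3, -6, 4, -8/3]
R5 ← R5 + (1/3)·R1: [0, 20/3, 5/3, -5, -4, 17/3]
R3 ← R3 − (15/13)·R2: [0, 0, 6/13, 114/13, 112/13, -34/13]
R4 ← R4 − (4/13)·R2: [0, 0, -1/13, -58/13, 68/13, -16/13]
R5 ← R5 + (10/13)·R2: [0, 0, 35/13, -115/13, -92/13, 27/13]
R4 ← R4 + (1/6)·R3: [0, 0, 0, -3, 20/3, -5/3]
R5 ← R5 − (35/6)·R3: [0, 0, 0, -60, -172/3, 52/3]
R5 ← R5 − (20)·R4: [0, 0, 0, 0, -572/3, 152/3]
Echelon form has 5 nonzero rows, so rank(C) = 5.
The row space has dimension equal to the rank: 5.

5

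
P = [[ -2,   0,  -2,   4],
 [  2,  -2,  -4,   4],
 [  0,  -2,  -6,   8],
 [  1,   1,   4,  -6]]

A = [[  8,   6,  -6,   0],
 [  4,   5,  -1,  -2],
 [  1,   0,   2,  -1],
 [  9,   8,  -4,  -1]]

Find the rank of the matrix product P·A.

First compute PA:
[[ 18,  20,  -8,  -2],
 [ 40,  34, -34,   4],
 [ 58,  54, -42,   2],
 [-38, -37,  25,   0]]
Now row reduce the product.
R2 ← R2 − (20/9)·R1: [0, -94/9, -146/9, 76/9]
R3 ← R3 − (29/9)·R1: [0, -94/9, -146/9, 76/9]
R4 ← R4 + (19/9)·R1: [0, 47/9, 73/9, -38/9]
R3 ← R3 − R2: [0, 0, 0, 0]
R4 ← R4 + (1/2)·R2: [0, 0, 0, 0]
2 nonzero rows, so rank(PA) = 2.

2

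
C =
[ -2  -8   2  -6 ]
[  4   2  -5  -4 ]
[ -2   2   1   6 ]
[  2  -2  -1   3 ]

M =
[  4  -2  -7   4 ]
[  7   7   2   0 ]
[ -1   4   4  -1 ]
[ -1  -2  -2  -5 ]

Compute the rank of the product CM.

4

First compute CM:
[[-60, -32,  18,  20],
 [ 39,  -6, -36,  41],
 [ -1,  10,  10, -39],
 [ -8, -28, -28,  -6]]
Now row reduce the product.
R2 ← R2 + (13/20)·R1: [0, -134/5, -243/10, 54]
R3 ← R3 − (1/60)·R1: [0, 158/15, 97/10, -118/3]
R4 ← R4 − (2/15)·R1: [0, -356/15, -152/5, -26/3]
R3 ← R3 + (79/201)·R2: [0, 0, 10/67, -3640/201]
R4 ← R4 − (178/201)·R2: [0, 0, -595/67, -11354/201]
R4 ← R4 + (119/2)·R3: [0, 0, 0, -1134]
4 nonzero rows, so rank(CM) = 4.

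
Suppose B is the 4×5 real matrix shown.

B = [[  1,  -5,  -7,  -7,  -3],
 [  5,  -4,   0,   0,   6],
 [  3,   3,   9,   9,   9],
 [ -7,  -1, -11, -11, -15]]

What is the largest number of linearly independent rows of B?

Row reduce to echelon form.
R2 ← R2 − (5)·R1: [0, 21, 35, 35, 21]
R3 ← R3 − (3)·R1: [0, 18, 30, 30, 18]
R4 ← R4 + (7)·R1: [0, -36, -60, -60, -36]
R3 ← R3 − (6/7)·R2: [0, 0, 0, 0, 0]
R4 ← R4 + (12/7)·R2: [0, 0, 0, 0, 0]
Echelon form has 2 nonzero rows, so rank(B) = 2.
The rank gives the maximum number of linearly independent rows: 2.

2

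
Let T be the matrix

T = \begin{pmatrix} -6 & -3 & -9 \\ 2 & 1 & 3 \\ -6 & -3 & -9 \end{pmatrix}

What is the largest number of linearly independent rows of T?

1

Row reduce to echelon form.
R2 ← R2 + (1/3)·R1: [0, 0, 0]
R3 ← R3 − R1: [0, 0, 0]
Echelon form has 1 nonzero row, so rank(T) = 1.
The rank gives the maximum number of linearly independent rows: 1.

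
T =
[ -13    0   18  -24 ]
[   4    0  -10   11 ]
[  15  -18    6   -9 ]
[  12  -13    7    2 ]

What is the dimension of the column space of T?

4

Row reduce to echelon form.
R2 ← R2 + (4/13)·R1: [0, 0, -58/13, 47/13]
R3 ← R3 + (15/13)·R1: [0, -18, 348/13, -477/13]
R4 ← R4 + (12/13)·R1: [0, -13, 307/13, -262/13]
Swap R2 ↔ R3
R4 ← R4 − (13/18)·R2: [0, 0, 167/39, 165/26]
R4 ← R4 + (167/174)·R3: [0, 0, 0, 854/87]
Echelon form has 4 nonzero rows, so rank(T) = 4.
The column space has dimension equal to the rank: 4.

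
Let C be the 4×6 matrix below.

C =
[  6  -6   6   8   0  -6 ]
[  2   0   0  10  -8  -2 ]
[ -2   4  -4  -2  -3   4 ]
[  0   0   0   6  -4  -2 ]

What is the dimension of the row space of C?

4

Row reduce to echelon form.
R2 ← R2 − (1/3)·R1: [0, 2, -2, 22/3, -8, 0]
R3 ← R3 + (1/3)·R1: [0, 2, -2, 2/3, -3, 2]
R3 ← R3 − R2: [0, 0, 0, -20/3, 5, 2]
R4 ← R4 + (9/10)·R3: [0, 0, 0, 0, 1/2, -1/5]
Echelon form has 4 nonzero rows, so rank(C) = 4.
The row space has dimension equal to the rank: 4.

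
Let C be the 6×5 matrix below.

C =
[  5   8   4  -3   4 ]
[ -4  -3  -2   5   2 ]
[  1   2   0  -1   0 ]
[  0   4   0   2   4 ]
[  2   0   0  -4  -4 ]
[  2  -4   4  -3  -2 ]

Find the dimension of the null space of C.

2

Row reduce to echelon form.
R2 ← R2 + (4/5)·R1: [0, 17/5, 6/5, 13/5, 26/5]
R3 ← R3 − (1/5)·R1: [0, 2/5, -4/5, -2/5, -4/5]
R5 ← R5 − (2/5)·R1: [0, -16/5, -8/5, -14/5, -28/5]
R6 ← R6 − (2/5)·R1: [0, -36/5, 12/5, -9/5, -18/5]
R3 ← R3 − (2/17)·R2: [0, 0, -16/17, -12/17, -24/17]
R4 ← R4 − (20/17)·R2: [0, 0, -24/17, -18/17, -36/17]
R5 ← R5 + (16/17)·R2: [0, 0, -8/17, -6/17, -12/17]
R6 ← R6 + (36/17)·R2: [0, 0, 84/17, 63/17, 126/17]
R4 ← R4 − (3/2)·R3: [0, 0, 0, 0, 0]
R5 ← R5 − (1/2)·R3: [0, 0, 0, 0, 0]
R6 ← R6 + (21/4)·R3: [0, 0, 0, 0, 0]
3 nonzero rows, so rank(C) = 3.
C has 5 columns; by rank–nullity, nullity = 5 − 3 = 2.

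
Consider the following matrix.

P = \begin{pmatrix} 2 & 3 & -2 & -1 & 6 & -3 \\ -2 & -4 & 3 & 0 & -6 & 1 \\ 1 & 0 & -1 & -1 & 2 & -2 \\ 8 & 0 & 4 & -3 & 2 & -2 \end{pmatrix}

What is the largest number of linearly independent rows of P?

4

Row reduce to echelon form.
R2 ← R2 + R1: [0, -1, 1, -1, 0, -2]
R3 ← R3 − (1/2)·R1: [0, -3/2, 0, -1/2, -1, -1/2]
R4 ← R4 − (4)·R1: [0, -12, 12, 1, -22, 10]
R3 ← R3 − (3/2)·R2: [0, 0, -3/2, 1, -1, 5/2]
R4 ← R4 − (12)·R2: [0, 0, 0, 13, -22, 34]
Echelon form has 4 nonzero rows, so rank(P) = 4.
The rank gives the maximum number of linearly independent rows: 4.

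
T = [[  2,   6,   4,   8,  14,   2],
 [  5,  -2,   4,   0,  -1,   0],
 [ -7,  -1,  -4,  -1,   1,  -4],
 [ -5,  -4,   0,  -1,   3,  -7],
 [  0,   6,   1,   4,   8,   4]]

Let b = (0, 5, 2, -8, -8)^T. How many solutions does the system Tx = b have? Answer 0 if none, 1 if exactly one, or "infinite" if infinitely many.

Row reduce the augmented matrix [T | b].
R2 ← R2 − (5/2)·R1: [0, -17, -6, -20, -36, -5, 5]
R3 ← R3 + (7/2)·R1: [0, 20, 10, 27, 50, 3, 2]
R4 ← R4 + (5/2)·R1: [0, 11, 10, 19, 38, -2, -8]
R3 ← R3 + (20/17)·R2: [0, 0, 50/17, 59/17, 130/17, -49/17, 134/17]
R4 ← R4 + (11/17)·R2: [0, 0, 104/17, 103/17, 250/17, -89/17, -81/17]
R5 ← R5 + (6/17)·R2: [0, 0, -19/17, -52/17, -80/17, 38/17, -106/17]
R4 ← R4 − (52/25)·R3: [0, 0, 0, -29/25, -6/5, 19/25, -529/25]
R5 ← R5 + (19/50)·R3: [0, 0, 0, -87/50, -9/5, 57/50, -81/25]
R5 ← R5 − (3/2)·R4: [0, 0, 0, 0, 0, 0, 57/2]
The echelon form has 5 nonzero rows; the last pivot sits in the augmented column, so rank(T) = 4 but rank([T|b]) = 5.
Since the ranks differ, the system is inconsistent.
It has no solutions.

0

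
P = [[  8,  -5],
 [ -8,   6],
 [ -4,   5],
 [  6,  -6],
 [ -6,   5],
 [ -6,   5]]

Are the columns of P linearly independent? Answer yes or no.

yes

Row reduce P to echelon form.
R2 ← R2 + R1: [0, 1]
R3 ← R3 + (1/2)·R1: [0, 5/2]
R4 ← R4 − (3/4)·R1: [0, -9/4]
R5 ← R5 + (3/4)·R1: [0, 5/4]
R6 ← R6 + (3/4)·R1: [0, 5/4]
R3 ← R3 − (5/2)·R2: [0, 0]
R4 ← R4 + (9/4)·R2: [0, 0]
R5 ← R5 − (5/4)·R2: [0, 0]
R6 ← R6 − (5/4)·R2: [0, 0]
2 pivots among 2 columns.
Every column is a pivot column, so the columns are linearly independent.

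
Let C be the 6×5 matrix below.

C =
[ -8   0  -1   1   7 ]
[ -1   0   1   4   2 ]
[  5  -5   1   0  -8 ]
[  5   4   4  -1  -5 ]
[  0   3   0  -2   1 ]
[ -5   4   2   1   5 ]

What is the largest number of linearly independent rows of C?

Row reduce to echelon form.
R2 ← R2 − (1/8)·R1: [0, 0, 9/8, 31/8, 9/8]
R3 ← R3 + (5/8)·R1: [0, -5, 3/8, 5/8, -29/8]
R4 ← R4 + (5/8)·R1: [0, 4, 27/8, -3/8, -5/8]
R6 ← R6 − (5/8)·R1: [0, 4, 21/8, 3/8, 5/8]
Swap R2 ↔ R3
R4 ← R4 + (4/5)·R2: [0, 0, 147/40, 1/8, -141/40]
R5 ← R5 + (3/5)·R2: [0, 0, 9/40, -13/8, -47/40]
R6 ← R6 + (4/5)·R2: [0, 0, 117/40, 7/8, -91/40]
R4 ← R4 − (49/15)·R3: [0, 0, 0, -188/15, -36/5]
R5 ← R5 − (1/5)·R3: [0, 0, 0, -12/5, -7/5]
R6 ← R6 − (13/5)·R3: [0, 0, 0, -46/5, -26/5]
R5 ← R5 − (9/47)·R4: [0, 0, 0, 0, -1/47]
R6 ← R6 − (69/94)·R4: [0, 0, 0, 0, 4/47]
R6 ← R6 + (4)·R5: [0, 0, 0, 0, 0]
Echelon form has 5 nonzero rows, so rank(C) = 5.
The rank gives the maximum number of linearly independent rows: 5.

5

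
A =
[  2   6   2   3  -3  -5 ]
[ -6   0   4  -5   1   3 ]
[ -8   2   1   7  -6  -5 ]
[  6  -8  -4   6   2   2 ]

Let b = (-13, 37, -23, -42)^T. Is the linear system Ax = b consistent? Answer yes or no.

Row reduce the augmented matrix [A | b].
R2 ← R2 + (3)·R1: [0, 18, 10, 4, -8, -12, -2]
R3 ← R3 + (4)·R1: [0, 26, 9, 19, -18, -25, -75]
R4 ← R4 − (3)·R1: [0, -26, -10, -3, 11, 17, -3]
R3 ← R3 − (13/9)·R2: [0, 0, -49/9, 119/9, -58/9, -23/3, -649/9]
R4 ← R4 + (13/9)·R2: [0, 0, 40/9, 25/9, -5/9, -1/3, -53/9]
R4 ← R4 + (40/49)·R3: [0, 0, 0, 95/7, -285/49, -323/49, -3173/49]
The echelon form has 4 nonzero rows, and every pivot lies in the first 6 columns, so rank(A) = rank([A|b]) = 4.
The system is consistent.

yes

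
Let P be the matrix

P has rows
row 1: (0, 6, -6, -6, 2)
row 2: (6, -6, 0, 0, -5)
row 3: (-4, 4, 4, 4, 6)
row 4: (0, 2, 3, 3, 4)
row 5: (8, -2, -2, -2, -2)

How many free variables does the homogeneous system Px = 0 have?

2

Row reduce to echelon form.
Swap R1 ↔ R2
R3 ← R3 + (2/3)·R1: [0, 0, 4, 4, 8/3]
R5 ← R5 − (4/3)·R1: [0, 6, -2, -2, 14/3]
R4 ← R4 − (1/3)·R2: [0, 0, 5, 5, 10/3]
R5 ← R5 − R2: [0, 0, 4, 4, 8/3]
R4 ← R4 − (5/4)·R3: [0, 0, 0, 0, 0]
R5 ← R5 − R3: [0, 0, 0, 0, 0]
3 nonzero rows, so rank(P) = 3.
P has 5 columns; by rank–nullity, nullity = 5 − 3 = 2.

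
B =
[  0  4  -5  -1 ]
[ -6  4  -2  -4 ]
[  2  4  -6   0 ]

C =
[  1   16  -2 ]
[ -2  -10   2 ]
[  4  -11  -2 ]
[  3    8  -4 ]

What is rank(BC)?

2

First compute BC:
[[-31,   7,  22],
 [-34, -146,  40],
 [-30,  58,  16]]
Now row reduce the product.
R2 ← R2 − (34/31)·R1: [0, -4764/31, 492/31]
R3 ← R3 − (30/31)·R1: [0, 1588/31, -164/31]
R3 ← R3 + (1/3)·R2: [0, 0, 0]
2 nonzero rows, so rank(BC) = 2.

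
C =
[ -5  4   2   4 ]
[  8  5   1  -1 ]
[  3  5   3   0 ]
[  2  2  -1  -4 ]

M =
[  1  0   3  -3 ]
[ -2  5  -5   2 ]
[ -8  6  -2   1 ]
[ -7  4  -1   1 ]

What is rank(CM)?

3

First compute CM:
[[-57,  48, -43,  29],
 [ -3,  27,  -2, -14],
 [-31,  43, -22,   4],
 [ 34, -12,   2,  -7]]
Now row reduce the product.
R2 ← R2 − (1/19)·R1: [0, 465/19, 5/19, -295/19]
R3 ← R3 − (31/57)·R1: [0, 321/19, 79/57, -671/57]
R4 ← R4 + (34/57)·R1: [0, 316/19, -1348/57, 587/57]
R3 ← R3 − (107/155)·R2: [0, 0, 112/93, -98/93]
R4 ← R4 − (316/465)·R2: [0, 0, -2216/93, 1939/93]
R4 ← R4 + (277/14)·R3: [0, 0, 0, 0]
3 nonzero rows, so rank(CM) = 3.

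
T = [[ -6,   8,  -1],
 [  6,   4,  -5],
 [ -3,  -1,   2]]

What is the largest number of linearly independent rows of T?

Row reduce to echelon form.
R2 ← R2 + R1: [0, 12, -6]
R3 ← R3 − (1/2)·R1: [0, -5, 5/2]
R3 ← R3 + (5/12)·R2: [0, 0, 0]
Echelon form has 2 nonzero rows, so rank(T) = 2.
The rank gives the maximum number of linearly independent rows: 2.

2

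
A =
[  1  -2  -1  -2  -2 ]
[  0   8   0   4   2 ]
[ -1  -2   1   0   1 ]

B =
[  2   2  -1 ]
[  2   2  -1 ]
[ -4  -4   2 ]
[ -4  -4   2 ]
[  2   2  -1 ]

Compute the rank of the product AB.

1

First compute AB:
[[  6,   6,  -3],
 [  4,   4,  -2],
 [ -8,  -8,   4]]
Now row reduce the product.
R2 ← R2 − (2/3)·R1: [0, 0, 0]
R3 ← R3 + (4/3)·R1: [0, 0, 0]
1 nonzero row, so rank(AB) = 1.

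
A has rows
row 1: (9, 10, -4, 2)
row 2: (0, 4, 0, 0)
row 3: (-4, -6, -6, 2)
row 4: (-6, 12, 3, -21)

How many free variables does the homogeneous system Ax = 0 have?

0

Row reduce to echelon form.
R3 ← R3 + (4/9)·R1: [0, -14/9, -70/9, 26/9]
R4 ← R4 + (2/3)·R1: [0, 56/3, 1/3, -59/3]
R3 ← R3 + (7/18)·R2: [0, 0, -70/9, 26/9]
R4 ← R4 − (14/3)·R2: [0, 0, 1/3, -59/3]
R4 ← R4 + (3/70)·R3: [0, 0, 0, -684/35]
4 nonzero rows, so rank(A) = 4.
A has 4 columns; by rank–nullity, nullity = 4 − 4 = 0.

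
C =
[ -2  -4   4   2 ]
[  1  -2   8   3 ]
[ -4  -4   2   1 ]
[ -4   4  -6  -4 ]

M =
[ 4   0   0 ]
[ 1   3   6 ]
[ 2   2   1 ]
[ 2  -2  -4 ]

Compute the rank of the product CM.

3

First compute CM:
[[  0,  -8, -28],
 [ 24,   4, -16],
 [-14, -10, -26],
 [-32,   8,  34]]
Now row reduce the product.
Swap R1 ↔ R2
R3 ← R3 + (7/12)·R1: [0, -23/3, -106/3]
R4 ← R4 + (4/3)·R1: [0, 40/3, 38/3]
R3 ← R3 − (23/24)·R2: [0, 0, -17/2]
R4 ← R4 + (5/3)·R2: [0, 0, -34]
R4 ← R4 − (4)·R3: [0, 0, 0]
3 nonzero rows, so rank(CM) = 3.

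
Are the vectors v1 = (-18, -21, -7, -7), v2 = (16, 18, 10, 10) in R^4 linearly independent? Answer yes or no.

yes

Form the matrix with these vectors as rows and row reduce.
R2 ← R2 + (8/9)·R1: [0, -2/3, 34/9, 34/9]
2 nonzero rows, so the 2 vectors span a space of dimension 2.
Since 2 = 2, the vectors are linearly independent.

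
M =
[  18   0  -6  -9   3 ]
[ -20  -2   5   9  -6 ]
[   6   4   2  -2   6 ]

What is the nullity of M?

Row reduce to echelon form.
R2 ← R2 + (10/9)·R1: [0, -2, -5/3, -1, -8/3]
R3 ← R3 − (1/3)·R1: [0, 4, 4, 1, 5]
R3 ← R3 + (2)·R2: [0, 0, 2/3, -1, -1/3]
3 nonzero rows, so rank(M) = 3.
M has 5 columns; by rank–nullity, nullity = 5 − 3 = 2.

2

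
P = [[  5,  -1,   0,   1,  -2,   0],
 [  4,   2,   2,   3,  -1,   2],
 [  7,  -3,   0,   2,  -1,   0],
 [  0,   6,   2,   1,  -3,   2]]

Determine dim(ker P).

Row reduce to echelon form.
R2 ← R2 − (4/5)·R1: [0, 14/5, 2, 11/5, 3/5, 2]
R3 ← R3 − (7/5)·R1: [0, -8/5, 0, 3/5, 9/5, 0]
R3 ← R3 + (4/7)·R2: [0, 0, 8/7, 13/7, 15/7, 8/7]
R4 ← R4 − (15/7)·R2: [0, 0, -16/7, -26/7, -30/7, -16/7]
R4 ← R4 + (2)·R3: [0, 0, 0, 0, 0, 0]
3 nonzero rows, so rank(P) = 3.
P has 6 columns; by rank–nullity, nullity = 6 − 3 = 3.

3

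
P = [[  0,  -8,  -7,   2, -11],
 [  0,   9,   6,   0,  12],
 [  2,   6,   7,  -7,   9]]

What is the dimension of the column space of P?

Row reduce to echelon form.
Swap R1 ↔ R3
R3 ← R3 + (8/9)·R2: [0, 0, -5/3, 2, -1/3]
Echelon form has 3 nonzero rows, so rank(P) = 3.
The column space has dimension equal to the rank: 3.

3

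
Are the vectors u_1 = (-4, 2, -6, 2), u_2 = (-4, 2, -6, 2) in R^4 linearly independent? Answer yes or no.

no

Form the matrix with these vectors as rows and row reduce.
R2 ← R2 − R1: [0, 0, 0, 0]
1 nonzero row, so the 2 vectors span a space of dimension 1.
Since 1 < 2, the vectors are linearly dependent.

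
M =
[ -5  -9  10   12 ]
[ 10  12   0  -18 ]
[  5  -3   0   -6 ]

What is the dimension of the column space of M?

Row reduce to echelon form.
R2 ← R2 + (2)·R1: [0, -6, 20, 6]
R3 ← R3 + R1: [0, -12, 10, 6]
R3 ← R3 − (2)·R2: [0, 0, -30, -6]
Echelon form has 3 nonzero rows, so rank(M) = 3.
The column space has dimension equal to the rank: 3.

3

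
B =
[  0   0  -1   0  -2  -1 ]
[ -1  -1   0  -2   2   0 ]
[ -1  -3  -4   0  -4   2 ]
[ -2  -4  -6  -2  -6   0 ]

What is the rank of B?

3

Row reduce to echelon form.
Swap R1 ↔ R2
R3 ← R3 − R1: [0, -2, -4, 2, -6, 2]
R4 ← R4 − (2)·R1: [0, -2, -6, 2, -10, 0]
Swap R2 ↔ R3
R4 ← R4 − R2: [0, 0, -2, 0, -4, -2]
R4 ← R4 − (2)·R3: [0, 0, 0, 0, 0, 0]
Echelon form has 3 nonzero rows, so rank(B) = 3.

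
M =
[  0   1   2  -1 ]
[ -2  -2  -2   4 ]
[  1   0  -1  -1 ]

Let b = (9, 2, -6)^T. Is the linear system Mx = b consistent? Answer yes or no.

Row reduce the augmented matrix [M | b].
Swap R1 ↔ R2
R3 ← R3 + (1/2)·R1: [0, -1, -2, 1, -5]
R3 ← R3 + R2: [0, 0, 0, 0, 4]
The echelon form has 3 nonzero rows; the last pivot sits in the augmented column, so rank(M) = 2 but rank([M|b]) = 3.
Since the ranks differ, the system is inconsistent.

no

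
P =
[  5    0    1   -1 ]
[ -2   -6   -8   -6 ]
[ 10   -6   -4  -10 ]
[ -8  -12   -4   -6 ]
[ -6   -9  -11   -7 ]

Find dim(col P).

4

Row reduce to echelon form.
R2 ← R2 + (2/5)·R1: [0, -6, -38/5, -32/5]
R3 ← R3 − (2)·R1: [0, -6, -6, -8]
R4 ← R4 + (8/5)·R1: [0, -12, -12/5, -38/5]
R5 ← R5 + (6/5)·R1: [0, -9, -49/5, -41/5]
R3 ← R3 − R2: [0, 0, 8/5, -8/5]
R4 ← R4 − (2)·R2: [0, 0, 64/5, 26/5]
R5 ← R5 − (3/2)·R2: [0, 0, 8/5, 7/5]
R4 ← R4 − (8)·R3: [0, 0, 0, 18]
R5 ← R5 − R3: [0, 0, 0, 3]
R5 ← R5 − (1/6)·R4: [0, 0, 0, 0]
Echelon form has 4 nonzero rows, so rank(P) = 4.
The column space has dimension equal to the rank: 4.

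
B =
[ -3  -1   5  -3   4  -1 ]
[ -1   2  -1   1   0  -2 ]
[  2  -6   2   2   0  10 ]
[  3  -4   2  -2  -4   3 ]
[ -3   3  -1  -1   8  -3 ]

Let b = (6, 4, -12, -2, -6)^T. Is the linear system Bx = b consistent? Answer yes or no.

Row reduce the augmented matrix [B | b].
R2 ← R2 − (1/3)·R1: [0, 7/3, -8/3, 2, -4/3, -5/3, 2]
R3 ← R3 + (2/3)·R1: [0, -20/3, 16/3, 0, 8/3, 28/3, -8]
R4 ← R4 + R1: [0, -5, 7, -5, 0, 2, 4]
R5 ← R5 − R1: [0, 4, -6, 2, 4, -2, -12]
R3 ← R3 + (20/7)·R2: [0, 0, -16/7, 40/7, -8/7, 32/7, -16/7]
R4 ← R4 + (15/7)·R2: [0, 0, 9/7, -5/7, -20/7, -11/7, 58/7]
R5 ← R5 − (12/7)·R2: [0, 0, -10/7, -10/7, 44/7, 6/7, -108/7]
R4 ← R4 + (9/16)·R3: [0, 0, 0, 5/2, -7/2, 1, 7]
R5 ← R5 − (5/8)·R3: [0, 0, 0, -5, 7, -2, -14]
R5 ← R5 + (2)·R4: [0, 0, 0, 0, 0, 0, 0]
The echelon form has 4 nonzero rows, and every pivot lies in the first 6 columns, so rank(B) = rank([B|b]) = 4.
The system is consistent.

yes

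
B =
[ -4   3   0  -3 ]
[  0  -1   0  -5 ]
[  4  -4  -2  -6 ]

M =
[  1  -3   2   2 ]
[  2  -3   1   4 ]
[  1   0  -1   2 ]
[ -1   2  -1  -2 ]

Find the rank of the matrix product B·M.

2

First compute BM:
[[  5,  -3,  -2,  10],
 [  3,  -7,   4,   6],
 [  0, -12,  12,   0]]
Now row reduce the product.
R2 ← R2 − (3/5)·R1: [0, -26/5, 26/5, 0]
R3 ← R3 − (30/13)·R2: [0, 0, 0, 0]
2 nonzero rows, so rank(BM) = 2.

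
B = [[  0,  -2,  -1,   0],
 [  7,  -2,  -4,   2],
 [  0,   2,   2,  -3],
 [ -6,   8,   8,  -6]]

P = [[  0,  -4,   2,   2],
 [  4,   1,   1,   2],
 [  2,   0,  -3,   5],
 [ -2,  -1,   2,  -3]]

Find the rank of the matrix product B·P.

3

First compute BP:
[[-10,  -2,   1,  -9],
 [-20, -32,  28, -16],
 [ 18,   5, -10,  23],
 [ 60,  38, -40,  62]]
Now row reduce the product.
R2 ← R2 − (2)·R1: [0, -28, 26, 2]
R3 ← R3 + (9/5)·R1: [0, 7/5, -41/5, 34/5]
R4 ← R4 + (6)·R1: [0, 26, -34, 8]
R3 ← R3 + (1/20)·R2: [0, 0, -69/10, 69/10]
R4 ← R4 + (13/14)·R2: [0, 0, -69/7, 69/7]
R4 ← R4 − (10/7)·R3: [0, 0, 0, 0]
3 nonzero rows, so rank(BP) = 3.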